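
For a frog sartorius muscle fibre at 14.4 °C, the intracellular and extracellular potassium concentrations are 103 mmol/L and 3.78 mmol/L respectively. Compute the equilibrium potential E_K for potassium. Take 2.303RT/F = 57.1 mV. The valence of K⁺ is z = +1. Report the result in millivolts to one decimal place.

-82.0 mV

E = (57.1/z) · log₁₀([K⁺]_out/[K⁺]_in) with z = +1.
= (57.1/1) · log₁₀(3.78/103) = 57.10 · log₁₀(0.0367)
= 57.10 · (-1.4353) = -81.96 mV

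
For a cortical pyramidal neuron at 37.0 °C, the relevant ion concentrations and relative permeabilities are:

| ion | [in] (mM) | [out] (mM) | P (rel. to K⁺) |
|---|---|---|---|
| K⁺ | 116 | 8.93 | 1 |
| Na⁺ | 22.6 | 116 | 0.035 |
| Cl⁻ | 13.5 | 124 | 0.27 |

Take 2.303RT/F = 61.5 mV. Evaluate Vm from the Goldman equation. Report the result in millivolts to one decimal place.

-58.8 mV

Vm = 61.5 · log₁₀[(Σ P·[cation]ₒ + Σ P·[anion]ᵢ) / (Σ P·[cation]ᵢ + Σ P·[anion]ₒ)]
Numerator = 1×8.93 + 0.035×116 + 0.27×13.5 = 16.64
Denominator = 1×116 + 0.035×22.6 + 0.27×124 = 150.3
Vm = 61.5 · log₁₀(0.1107) = 61.5 × (-0.9559) = -58.78 mV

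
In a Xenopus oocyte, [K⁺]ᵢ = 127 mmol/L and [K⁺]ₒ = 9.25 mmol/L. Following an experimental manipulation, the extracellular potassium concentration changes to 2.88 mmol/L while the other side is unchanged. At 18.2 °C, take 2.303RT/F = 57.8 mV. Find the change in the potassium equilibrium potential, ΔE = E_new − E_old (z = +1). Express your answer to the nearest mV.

E_old = (57.8/1)·log₁₀(9.25/127) = -65.76 mV
E_new = (57.8/1)·log₁₀(2.88/127) = -95.05 mV
ΔE = -95.05 − (-65.76) = -29.29 mV

-29 mV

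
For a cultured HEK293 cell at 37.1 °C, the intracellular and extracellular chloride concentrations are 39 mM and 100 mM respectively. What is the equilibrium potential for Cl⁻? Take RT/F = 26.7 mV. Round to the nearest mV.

E = (26.7/z) · ln([Cl⁻]_out/[Cl⁻]_in) with z = -1.
For an anion, dividing by z = -1 reverses the sign.
= (26.7/-1) · ln(100/39) = -26.70 · ln(2.564)
= -26.70 · (0.9416) = -25.14 mV

-25 mV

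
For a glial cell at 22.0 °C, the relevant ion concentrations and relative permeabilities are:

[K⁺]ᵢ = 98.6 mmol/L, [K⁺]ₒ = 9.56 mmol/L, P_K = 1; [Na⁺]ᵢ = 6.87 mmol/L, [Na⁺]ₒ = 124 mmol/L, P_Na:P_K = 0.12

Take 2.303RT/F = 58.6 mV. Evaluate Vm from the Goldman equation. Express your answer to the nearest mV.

Vm = 58.6 · log₁₀[(Σ P·[cation]ₒ + Σ P·[anion]ᵢ) / (Σ P·[cation]ᵢ + Σ P·[anion]ₒ)]
Numerator = 1×9.56 + 0.12×124 = 24.44
Denominator = 1×98.6 + 0.12×6.87 = 99.42
Vm = 58.6 · log₁₀(0.24581) = 58.6 × (-0.6094) = -35.71 mV

-36 mV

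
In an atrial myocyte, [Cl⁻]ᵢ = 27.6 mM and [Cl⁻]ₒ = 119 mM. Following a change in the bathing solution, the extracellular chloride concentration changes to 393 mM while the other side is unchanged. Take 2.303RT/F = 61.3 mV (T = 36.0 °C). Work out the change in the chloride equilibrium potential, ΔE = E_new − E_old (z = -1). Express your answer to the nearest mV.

E_old = (61.3/-1)·log₁₀(119/27.6) = -38.90 mV
E_new = (61.3/-1)·log₁₀(393/27.6) = -70.71 mV
ΔE = -70.71 − (-38.90) = -31.81 mV

-32 mV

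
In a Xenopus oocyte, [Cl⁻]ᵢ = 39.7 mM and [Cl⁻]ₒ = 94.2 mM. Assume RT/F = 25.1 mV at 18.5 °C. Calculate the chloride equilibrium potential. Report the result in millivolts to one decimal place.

-21.7 mV

E = (25.1/z) · ln([Cl⁻]_out/[Cl⁻]_in) with z = -1.
For an anion, dividing by z = -1 reverses the sign.
= (25.1/-1) · ln(94.2/39.7) = -25.10 · ln(2.373)
= -25.10 · (0.8641) = -21.69 mV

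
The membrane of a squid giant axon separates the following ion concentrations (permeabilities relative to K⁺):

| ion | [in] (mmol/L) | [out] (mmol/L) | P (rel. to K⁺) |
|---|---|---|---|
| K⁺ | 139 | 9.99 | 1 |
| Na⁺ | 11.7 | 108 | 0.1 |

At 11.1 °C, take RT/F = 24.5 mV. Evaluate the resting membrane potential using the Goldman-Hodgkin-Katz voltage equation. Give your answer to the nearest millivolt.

-47 mV

Vm = 24.5 · ln[(Σ P·[cation]ₒ + Σ P·[anion]ᵢ) / (Σ P·[cation]ᵢ + Σ P·[anion]ₒ)]
Numerator = 1×9.99 + 0.1×108 = 20.79
Denominator = 1×139 + 0.1×11.7 = 140.2
Vm = 24.5 · ln(0.14832) = 24.5 × (-1.9084) = -46.76 mV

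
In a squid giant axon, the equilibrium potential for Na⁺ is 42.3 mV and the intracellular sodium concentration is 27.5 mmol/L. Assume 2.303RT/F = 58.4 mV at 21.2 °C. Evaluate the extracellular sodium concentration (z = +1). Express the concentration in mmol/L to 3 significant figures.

146 mmol/L

Nernst: E = (58.4/1) · log₁₀([out]/[in]), so log₁₀([out]/[in]) = 42.3 × 1 / 58.4 = 0.7243.
[out]/[in] = 10^(0.7243) = 5.3.
[out] = 5.3 × 27.5 = 145.8 mmol/L.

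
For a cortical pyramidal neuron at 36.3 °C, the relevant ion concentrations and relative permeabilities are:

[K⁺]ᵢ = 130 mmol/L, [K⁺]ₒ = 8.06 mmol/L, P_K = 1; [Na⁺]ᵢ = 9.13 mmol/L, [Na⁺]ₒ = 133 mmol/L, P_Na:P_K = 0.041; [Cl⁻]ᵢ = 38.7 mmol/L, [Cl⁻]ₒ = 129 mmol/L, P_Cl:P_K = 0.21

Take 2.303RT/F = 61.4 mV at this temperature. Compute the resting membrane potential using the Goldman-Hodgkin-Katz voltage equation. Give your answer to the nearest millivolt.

-53 mV

Vm = 61.4 · log₁₀[(Σ P·[cation]ₒ + Σ P·[anion]ᵢ) / (Σ P·[cation]ᵢ + Σ P·[anion]ₒ)]
Numerator = 1×8.06 + 0.041×133 + 0.21×38.7 = 21.64
Denominator = 1×130 + 0.041×9.13 + 0.21×129 = 157.5
Vm = 61.4 · log₁₀(0.13743) = 61.4 × (-0.8619) = -52.92 mV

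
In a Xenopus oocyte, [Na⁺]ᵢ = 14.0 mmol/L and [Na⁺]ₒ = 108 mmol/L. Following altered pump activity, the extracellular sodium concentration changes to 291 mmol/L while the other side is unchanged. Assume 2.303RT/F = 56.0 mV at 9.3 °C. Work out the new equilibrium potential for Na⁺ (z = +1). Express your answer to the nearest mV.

74 mV

After the shift: [Na⁺]_out = 291, [Na⁺]_in = 14.0 mmol/L.
E_new = (56.0/1)·log₁₀(291/14.0) = 56.00 · (1.3178) = 73.79 mV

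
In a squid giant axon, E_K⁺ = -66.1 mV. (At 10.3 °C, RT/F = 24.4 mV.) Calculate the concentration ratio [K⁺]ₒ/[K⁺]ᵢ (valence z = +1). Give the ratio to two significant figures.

ln([out]/[in]) = E·z/(24.4) = -66.1 × 1 / 24.4 = -2.7090
[out]/[in] = e^(-2.7090) = 0.0666

0.067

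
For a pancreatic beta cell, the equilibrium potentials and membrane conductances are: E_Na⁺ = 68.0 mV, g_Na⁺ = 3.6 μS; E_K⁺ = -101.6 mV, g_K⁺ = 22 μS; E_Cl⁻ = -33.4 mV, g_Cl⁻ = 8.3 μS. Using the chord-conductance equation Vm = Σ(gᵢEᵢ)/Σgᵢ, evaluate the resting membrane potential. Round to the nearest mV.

-67 mV

Σ gᵢEᵢ = 3.6·(68.0) + 22·(-101.6) + 8.3·(-33.4) = -2267.62
Σ gᵢ = 3.6 + 22 + 8.3 = 33.9
Vm = -2267.62 / 33.9 = -66.89 mV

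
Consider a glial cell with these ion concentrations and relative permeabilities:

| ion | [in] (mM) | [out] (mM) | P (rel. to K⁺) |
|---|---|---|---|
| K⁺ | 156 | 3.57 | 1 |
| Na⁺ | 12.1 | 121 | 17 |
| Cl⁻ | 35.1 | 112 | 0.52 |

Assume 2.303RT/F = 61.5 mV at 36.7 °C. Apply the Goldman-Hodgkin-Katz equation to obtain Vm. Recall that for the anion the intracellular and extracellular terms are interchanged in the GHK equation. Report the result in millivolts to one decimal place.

Vm = 61.5 · log₁₀[(Σ P·[cation]ₒ + Σ P·[anion]ᵢ) / (Σ P·[cation]ᵢ + Σ P·[anion]ₒ)]
Numerator = 1×3.57 + 17×121 + 0.52×35.1 = 2079
Denominator = 1×156 + 17×12.1 + 0.52×112 = 419.9
Vm = 61.5 · log₁₀(4.9503) = 61.5 × (0.6946) = 42.72 mV

42.7 mV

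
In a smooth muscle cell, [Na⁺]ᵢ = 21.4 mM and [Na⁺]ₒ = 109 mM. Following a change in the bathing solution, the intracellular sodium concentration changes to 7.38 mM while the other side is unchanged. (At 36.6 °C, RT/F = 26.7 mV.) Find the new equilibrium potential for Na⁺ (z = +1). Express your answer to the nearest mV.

After the shift: [Na⁺]_out = 109, [Na⁺]_in = 7.38 mM.
E_new = (26.7/1)·ln(109/7.38) = 26.70 · (2.6926) = 71.89 mV

72 mV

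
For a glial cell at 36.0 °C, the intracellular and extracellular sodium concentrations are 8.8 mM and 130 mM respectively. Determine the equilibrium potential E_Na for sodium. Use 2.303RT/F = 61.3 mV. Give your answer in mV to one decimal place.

E = (61.3/z) · log₁₀([Na⁺]_out/[Na⁺]_in) with z = +1.
= (61.3/1) · log₁₀(130/8.8) = 61.30 · log₁₀(14.77)
= 61.30 · (1.1695) = 71.69 mV

71.7 mV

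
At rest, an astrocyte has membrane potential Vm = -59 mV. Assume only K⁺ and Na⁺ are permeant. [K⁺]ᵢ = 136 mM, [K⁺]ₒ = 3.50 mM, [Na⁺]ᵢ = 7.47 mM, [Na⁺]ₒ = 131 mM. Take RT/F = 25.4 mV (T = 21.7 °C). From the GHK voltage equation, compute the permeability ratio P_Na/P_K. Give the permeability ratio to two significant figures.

0.075

Let α = P_Na/P_K. GHK: Vm = 25.4·ln[(Kₒ + α·Naₒ)/(Kᵢ + α·Naᵢ)].
e^(Vm/25.4) = e^(-59.0/25.4) = 0.097995
So 0.097995·(Kᵢ + α·Naᵢ) = Kₒ + α·Naₒ → α = (0.097995·136.0 − 3.5) / (131.0 − 0.097995·7.47)
α = (13.33 − 3.5) / (131.0 − 0.732) = 9.827/130.3 = 0.07544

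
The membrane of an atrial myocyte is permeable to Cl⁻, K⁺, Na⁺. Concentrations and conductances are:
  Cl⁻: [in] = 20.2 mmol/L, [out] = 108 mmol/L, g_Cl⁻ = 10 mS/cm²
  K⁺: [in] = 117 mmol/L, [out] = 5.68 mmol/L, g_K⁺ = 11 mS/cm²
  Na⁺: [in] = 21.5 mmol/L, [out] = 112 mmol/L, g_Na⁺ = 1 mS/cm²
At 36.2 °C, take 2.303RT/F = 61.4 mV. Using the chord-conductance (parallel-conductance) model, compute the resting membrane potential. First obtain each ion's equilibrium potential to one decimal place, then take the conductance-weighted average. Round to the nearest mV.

-59 mV

E_Cl⁻ = (61.4/-1)·log₁₀(108/20.2) = -44.7 mV
E_K⁺ = (61.4/1)·log₁₀(5.68/117) = -80.7 mV
E_Na⁺ = (61.4/1)·log₁₀(112/21.5) = 44.0 mV
Vm = (Σ gᵢEᵢ)/(Σ gᵢ) = (10·-44.7 + 11·-80.7 + 1·44.0) / (10 + 11 + 1)
= -1290.70 / 22 = -58.67 mV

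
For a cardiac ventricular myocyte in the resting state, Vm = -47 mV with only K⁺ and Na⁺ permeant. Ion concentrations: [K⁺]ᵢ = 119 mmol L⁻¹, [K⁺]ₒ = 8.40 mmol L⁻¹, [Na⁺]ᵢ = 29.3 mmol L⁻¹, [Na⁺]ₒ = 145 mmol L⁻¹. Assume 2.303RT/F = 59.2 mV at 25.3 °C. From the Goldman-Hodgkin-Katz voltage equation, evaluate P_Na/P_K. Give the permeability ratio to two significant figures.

Let α = P_Na/P_K. GHK: Vm = 59.2·log₁₀[(Kₒ + α·Naₒ)/(Kᵢ + α·Naᵢ)].
10^(Vm/59.2) = 10^(-47.0/59.2) = 0.16072
So 0.16072·(Kᵢ + α·Naᵢ) = Kₒ + α·Naₒ → α = (0.16072·119.0 − 8.4) / (145.0 − 0.16072·29.3)
α = (19.13 − 8.4) / (145.0 − 4.709) = 10.73/140.3 = 0.07646

0.076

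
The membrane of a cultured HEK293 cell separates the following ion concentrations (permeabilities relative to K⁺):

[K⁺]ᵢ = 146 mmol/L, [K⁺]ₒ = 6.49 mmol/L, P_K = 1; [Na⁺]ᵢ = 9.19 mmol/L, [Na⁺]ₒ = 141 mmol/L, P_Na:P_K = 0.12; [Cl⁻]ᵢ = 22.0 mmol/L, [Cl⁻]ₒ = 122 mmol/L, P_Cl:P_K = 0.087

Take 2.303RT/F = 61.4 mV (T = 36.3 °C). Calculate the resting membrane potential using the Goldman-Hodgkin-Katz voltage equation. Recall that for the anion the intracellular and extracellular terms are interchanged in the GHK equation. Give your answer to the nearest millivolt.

Vm = 61.4 · log₁₀[(Σ P·[cation]ₒ + Σ P·[anion]ᵢ) / (Σ P·[cation]ᵢ + Σ P·[anion]ₒ)]
Numerator = 1×6.49 + 0.12×141 + 0.087×22.0 = 25.32
Denominator = 1×146 + 0.12×9.19 + 0.087×122 = 157.7
Vm = 61.4 · log₁₀(0.16057) = 61.4 × (-0.7943) = -48.77 mV

-49 mV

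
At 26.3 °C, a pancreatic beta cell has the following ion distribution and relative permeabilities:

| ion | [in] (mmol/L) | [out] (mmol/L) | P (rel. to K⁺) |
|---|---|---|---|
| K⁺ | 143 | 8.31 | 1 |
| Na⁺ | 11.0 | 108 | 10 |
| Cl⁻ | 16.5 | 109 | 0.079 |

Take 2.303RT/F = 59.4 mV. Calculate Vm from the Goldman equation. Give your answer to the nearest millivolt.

Vm = 59.4 · log₁₀[(Σ P·[cation]ₒ + Σ P·[anion]ᵢ) / (Σ P·[cation]ᵢ + Σ P·[anion]ₒ)]
Numerator = 1×8.31 + 10×108 + 0.079×16.5 = 1090
Denominator = 1×143 + 10×11.0 + 0.079×109 = 261.6
Vm = 59.4 · log₁₀(4.165) = 59.4 × (0.6196) = 36.81 mV

37 mV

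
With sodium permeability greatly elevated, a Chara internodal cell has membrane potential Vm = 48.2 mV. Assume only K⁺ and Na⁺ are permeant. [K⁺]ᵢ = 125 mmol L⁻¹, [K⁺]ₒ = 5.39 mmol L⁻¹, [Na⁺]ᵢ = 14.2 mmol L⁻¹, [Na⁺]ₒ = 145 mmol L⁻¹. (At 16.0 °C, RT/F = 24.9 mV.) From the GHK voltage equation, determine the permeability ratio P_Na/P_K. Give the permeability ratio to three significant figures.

Let α = P_Na/P_K. GHK: Vm = 24.9·ln[(Kₒ + α·Naₒ)/(Kᵢ + α·Naᵢ)].
e^(Vm/24.9) = e^(48.2/24.9) = 6.9292
So 6.9292·(Kᵢ + α·Naᵢ) = Kₒ + α·Naₒ → α = (6.9292·125.0 − 5.39) / (145.0 − 6.9292·14.2)
α = (866.1 − 5.39) / (145.0 − 98.39) = 860.8/46.61 = 18.47

18.5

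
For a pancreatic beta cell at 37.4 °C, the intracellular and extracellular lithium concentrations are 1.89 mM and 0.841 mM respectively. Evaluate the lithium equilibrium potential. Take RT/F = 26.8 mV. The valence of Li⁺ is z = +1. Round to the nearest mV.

-22 mV

E = (26.8/z) · ln([Li⁺]_out/[Li⁺]_in) with z = +1.
= (26.8/1) · ln(0.841/1.89) = 26.80 · ln(0.445)
= 26.80 · (-0.8097) = -21.70 mV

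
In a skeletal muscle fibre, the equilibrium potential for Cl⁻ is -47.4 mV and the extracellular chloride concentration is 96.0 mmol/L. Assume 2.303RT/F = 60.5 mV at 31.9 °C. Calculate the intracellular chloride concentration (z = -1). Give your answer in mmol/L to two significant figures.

16 mmol/L

Nernst: E = (60.5/-1) · log₁₀([out]/[in]), so log₁₀([out]/[in]) = -47.4 × -1 / 60.5 = 0.7835.
[out]/[in] = 10^(0.7835) = 6.074.
[in] = 96.0 / 6.074 = 15.81 mmol/L.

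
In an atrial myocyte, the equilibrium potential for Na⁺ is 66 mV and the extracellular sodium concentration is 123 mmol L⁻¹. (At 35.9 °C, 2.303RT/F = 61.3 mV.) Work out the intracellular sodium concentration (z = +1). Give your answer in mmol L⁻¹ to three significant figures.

10.3 mmol L⁻¹

Nernst: E = (61.3/1) · log₁₀([out]/[in]), so log₁₀([out]/[in]) = 66.0 × 1 / 61.3 = 1.0767.
[out]/[in] = 10^(1.0767) = 11.93.
[in] = 123 / 11.93 = 10.31 mmol L⁻¹.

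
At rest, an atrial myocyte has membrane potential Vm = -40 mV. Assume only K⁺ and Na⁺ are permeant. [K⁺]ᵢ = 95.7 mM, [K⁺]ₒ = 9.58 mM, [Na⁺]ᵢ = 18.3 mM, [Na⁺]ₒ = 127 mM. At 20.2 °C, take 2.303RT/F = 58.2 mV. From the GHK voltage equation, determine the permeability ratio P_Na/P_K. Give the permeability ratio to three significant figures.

Let α = P_Na/P_K. GHK: Vm = 58.2·log₁₀[(Kₒ + α·Naₒ)/(Kᵢ + α·Naᵢ)].
10^(Vm/58.2) = 10^(-40.0/58.2) = 0.20545
So 0.20545·(Kᵢ + α·Naᵢ) = Kₒ + α·Naₒ → α = (0.20545·95.7 − 9.58) / (127.0 − 0.20545·18.3)
α = (19.66 − 9.58) / (127.0 − 3.76) = 10.08/123.2 = 0.08181

0.0818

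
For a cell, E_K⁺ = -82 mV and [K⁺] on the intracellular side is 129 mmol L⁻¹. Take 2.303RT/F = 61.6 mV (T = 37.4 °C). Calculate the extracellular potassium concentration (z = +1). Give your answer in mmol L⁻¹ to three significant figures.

6.02 mmol L⁻¹

Nernst: E = (61.6/1) · log₁₀([out]/[in]), so log₁₀([out]/[in]) = -82.0 × 1 / 61.6 = -1.3312.
[out]/[in] = 10^(-1.3312) = 0.04665.
[out] = 0.04665 × 129 = 6.018 mmol L⁻¹.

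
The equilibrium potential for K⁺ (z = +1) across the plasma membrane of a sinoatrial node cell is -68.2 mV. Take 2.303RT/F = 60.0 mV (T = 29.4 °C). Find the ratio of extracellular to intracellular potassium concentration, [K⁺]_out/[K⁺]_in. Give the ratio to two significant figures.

0.073

log₁₀([out]/[in]) = E·z/(60.0) = -68.2 × 1 / 60.0 = -1.1367
[out]/[in] = 10^(-1.1367) = 0.073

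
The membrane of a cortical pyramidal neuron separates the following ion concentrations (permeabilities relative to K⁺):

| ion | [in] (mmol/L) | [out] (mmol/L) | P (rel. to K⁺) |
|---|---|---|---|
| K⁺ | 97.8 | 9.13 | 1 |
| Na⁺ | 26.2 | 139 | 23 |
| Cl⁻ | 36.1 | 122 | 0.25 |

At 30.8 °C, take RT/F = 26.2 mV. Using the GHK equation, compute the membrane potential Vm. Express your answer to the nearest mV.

39 mV

Vm = 26.2 · ln[(Σ P·[cation]ₒ + Σ P·[anion]ᵢ) / (Σ P·[cation]ᵢ + Σ P·[anion]ₒ)]
Numerator = 1×9.13 + 23×139 + 0.25×36.1 = 3215
Denominator = 1×97.8 + 23×26.2 + 0.25×122 = 730.9
Vm = 26.2 · ln(4.3989) = 26.2 × (1.4814) = 38.81 mV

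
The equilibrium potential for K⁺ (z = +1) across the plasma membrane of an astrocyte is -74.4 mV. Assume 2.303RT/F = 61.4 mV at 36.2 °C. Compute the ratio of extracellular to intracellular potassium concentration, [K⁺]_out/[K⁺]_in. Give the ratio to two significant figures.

log₁₀([out]/[in]) = E·z/(61.4) = -74.4 × 1 / 61.4 = -1.2117
[out]/[in] = 10^(-1.2117) = 0.06141

0.061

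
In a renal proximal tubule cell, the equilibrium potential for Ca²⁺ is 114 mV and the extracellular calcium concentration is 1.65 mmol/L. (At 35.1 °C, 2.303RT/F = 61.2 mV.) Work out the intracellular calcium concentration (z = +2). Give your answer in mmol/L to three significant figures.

Nernst: E = (61.2/2) · log₁₀([out]/[in]), so log₁₀([out]/[in]) = 114.0 × 2 / 61.2 = 3.7255.
[out]/[in] = 10^(3.7255) = 5315.
[in] = 1.65 / 5315 = 0.0003105 mmol/L.

0.000310 mmol/L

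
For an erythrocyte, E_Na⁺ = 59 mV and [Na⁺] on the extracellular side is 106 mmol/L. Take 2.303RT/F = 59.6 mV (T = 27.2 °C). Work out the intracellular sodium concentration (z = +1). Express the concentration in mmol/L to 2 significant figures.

Nernst: E = (59.6/1) · log₁₀([out]/[in]), so log₁₀([out]/[in]) = 59.0 × 1 / 59.6 = 0.9899.
[out]/[in] = 10^(0.9899) = 9.771.
[in] = 106 / 9.771 = 10.85 mmol/L.

11 mmol/L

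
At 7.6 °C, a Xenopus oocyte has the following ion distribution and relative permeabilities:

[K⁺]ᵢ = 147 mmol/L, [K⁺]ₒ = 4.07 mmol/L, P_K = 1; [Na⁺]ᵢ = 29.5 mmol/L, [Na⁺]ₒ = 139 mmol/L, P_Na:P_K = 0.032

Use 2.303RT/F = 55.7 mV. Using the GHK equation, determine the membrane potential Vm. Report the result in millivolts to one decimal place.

-69.1 mV

Vm = 55.7 · log₁₀[(Σ P·[cation]ₒ + Σ P·[anion]ᵢ) / (Σ P·[cation]ᵢ + Σ P·[anion]ₒ)]
Numerator = 1×4.07 + 0.032×139 = 8.518
Denominator = 1×147 + 0.032×29.5 = 147.9
Vm = 55.7 · log₁₀(0.057576) = 55.7 × (-1.2398) = -69.05 mV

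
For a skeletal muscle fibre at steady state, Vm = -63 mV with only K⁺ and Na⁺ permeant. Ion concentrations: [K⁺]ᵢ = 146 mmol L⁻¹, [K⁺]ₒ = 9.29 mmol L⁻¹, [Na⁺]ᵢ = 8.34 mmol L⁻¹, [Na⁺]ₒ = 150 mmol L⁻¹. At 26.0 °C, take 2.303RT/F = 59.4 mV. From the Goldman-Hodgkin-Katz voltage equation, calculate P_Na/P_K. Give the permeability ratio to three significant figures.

Let α = P_Na/P_K. GHK: Vm = 59.4·log₁₀[(Kₒ + α·Naₒ)/(Kᵢ + α·Naᵢ)].
10^(Vm/59.4) = 10^(-63.0/59.4) = 0.086975
So 0.086975·(Kᵢ + α·Naᵢ) = Kₒ + α·Naₒ → α = (0.086975·146.0 − 9.29) / (150.0 − 0.086975·8.34)
α = (12.7 − 9.29) / (150.0 − 0.7254) = 3.408/149.3 = 0.02283

0.0228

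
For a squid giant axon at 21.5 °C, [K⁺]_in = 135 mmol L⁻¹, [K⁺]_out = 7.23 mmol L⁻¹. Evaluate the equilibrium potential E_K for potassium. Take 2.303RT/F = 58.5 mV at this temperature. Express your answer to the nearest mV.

E = (58.5/z) · log₁₀([K⁺]_out/[K⁺]_in) with z = +1.
= (58.5/1) · log₁₀(7.23/135) = 58.50 · log₁₀(0.05356)
= 58.50 · (-1.2712) = -74.36 mV

-74 mV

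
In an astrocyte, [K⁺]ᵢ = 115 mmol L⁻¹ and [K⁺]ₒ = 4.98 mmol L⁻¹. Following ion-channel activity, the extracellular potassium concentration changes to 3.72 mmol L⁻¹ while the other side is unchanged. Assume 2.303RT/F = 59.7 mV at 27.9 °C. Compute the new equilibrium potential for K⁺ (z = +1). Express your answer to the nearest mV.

After the shift: [K⁺]_out = 3.72, [K⁺]_in = 115 mmol L⁻¹.
E_new = (59.7/1)·log₁₀(3.72/115) = 59.70 · (-1.4902) = -88.96 mV

-89 mV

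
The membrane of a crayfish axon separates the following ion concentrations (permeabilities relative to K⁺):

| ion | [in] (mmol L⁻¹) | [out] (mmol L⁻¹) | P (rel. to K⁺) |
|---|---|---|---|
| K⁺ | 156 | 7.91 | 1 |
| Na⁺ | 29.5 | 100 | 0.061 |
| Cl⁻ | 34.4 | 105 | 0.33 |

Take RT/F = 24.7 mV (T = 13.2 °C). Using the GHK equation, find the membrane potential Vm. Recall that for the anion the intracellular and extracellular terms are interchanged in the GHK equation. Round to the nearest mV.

-50 mV

Vm = 24.7 · ln[(Σ P·[cation]ₒ + Σ P·[anion]ᵢ) / (Σ P·[cation]ᵢ + Σ P·[anion]ₒ)]
Numerator = 1×7.91 + 0.061×100 + 0.33×34.4 = 25.36
Denominator = 1×156 + 0.061×29.5 + 0.33×105 = 192.4
Vm = 24.7 · ln(0.13179) = 24.7 × (-2.0266) = -50.06 mV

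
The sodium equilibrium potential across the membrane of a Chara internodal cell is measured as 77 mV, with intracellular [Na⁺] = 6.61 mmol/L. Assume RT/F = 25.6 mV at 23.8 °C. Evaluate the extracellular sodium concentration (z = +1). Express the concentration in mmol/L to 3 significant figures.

134 mmol/L

Nernst: E = (25.6/1) · ln([out]/[in]), so ln([out]/[in]) = 77.0 × 1 / 25.6 = 3.0078.
[out]/[in] = e^(3.0078) = 20.24.
[out] = 20.24 × 6.61 = 133.8 mmol/L.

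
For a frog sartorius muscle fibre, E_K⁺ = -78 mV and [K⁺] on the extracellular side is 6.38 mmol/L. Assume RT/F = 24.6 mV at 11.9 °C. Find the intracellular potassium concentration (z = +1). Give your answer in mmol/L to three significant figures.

152 mmol/L

Nernst: E = (24.6/1) · ln([out]/[in]), so ln([out]/[in]) = -78.0 × 1 / 24.6 = -3.1707.
[out]/[in] = e^(-3.1707) = 0.04197.
[in] = 6.38 / 0.04197 = 152 mmol/L.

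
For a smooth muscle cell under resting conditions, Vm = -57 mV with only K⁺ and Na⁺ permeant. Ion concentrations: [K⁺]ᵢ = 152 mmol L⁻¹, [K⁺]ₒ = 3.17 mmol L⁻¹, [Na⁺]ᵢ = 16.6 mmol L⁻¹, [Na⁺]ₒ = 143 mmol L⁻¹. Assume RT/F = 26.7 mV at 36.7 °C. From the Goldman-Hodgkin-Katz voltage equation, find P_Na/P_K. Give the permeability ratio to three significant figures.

Let α = P_Na/P_K. GHK: Vm = 26.7·ln[(Kₒ + α·Naₒ)/(Kᵢ + α·Naᵢ)].
e^(Vm/26.7) = e^(-57.0/26.7) = 0.11826
So 0.11826·(Kᵢ + α·Naᵢ) = Kₒ + α·Naₒ → α = (0.11826·152.0 − 3.17) / (143.0 − 0.11826·16.6)
α = (17.98 − 3.17) / (143.0 − 1.963) = 14.81/141 = 0.105

0.105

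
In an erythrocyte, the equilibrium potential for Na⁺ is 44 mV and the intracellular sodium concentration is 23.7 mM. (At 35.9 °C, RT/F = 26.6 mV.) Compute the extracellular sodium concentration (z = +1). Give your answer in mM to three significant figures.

124 mM

Nernst: E = (26.6/1) · ln([out]/[in]), so ln([out]/[in]) = 44.0 × 1 / 26.6 = 1.6541.
[out]/[in] = e^(1.6541) = 5.229.
[out] = 5.229 × 23.7 = 123.9 mM.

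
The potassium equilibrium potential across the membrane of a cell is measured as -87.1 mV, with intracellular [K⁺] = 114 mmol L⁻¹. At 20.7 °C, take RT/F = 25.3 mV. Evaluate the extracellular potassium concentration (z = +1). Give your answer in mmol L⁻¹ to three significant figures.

3.65 mmol L⁻¹

Nernst: E = (25.3/1) · ln([out]/[in]), so ln([out]/[in]) = -87.1 × 1 / 25.3 = -3.4427.
[out]/[in] = e^(-3.4427) = 0.03198.
[out] = 0.03198 × 114 = 3.646 mmol L⁻¹.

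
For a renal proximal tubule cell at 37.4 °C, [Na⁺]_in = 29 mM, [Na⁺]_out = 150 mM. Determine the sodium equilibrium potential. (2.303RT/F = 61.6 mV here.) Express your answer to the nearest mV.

44 mV

E = (61.6/z) · log₁₀([Na⁺]_out/[Na⁺]_in) with z = +1.
= (61.6/1) · log₁₀(150/29) = 61.60 · log₁₀(5.172)
= 61.60 · (0.7137) = 43.96 mV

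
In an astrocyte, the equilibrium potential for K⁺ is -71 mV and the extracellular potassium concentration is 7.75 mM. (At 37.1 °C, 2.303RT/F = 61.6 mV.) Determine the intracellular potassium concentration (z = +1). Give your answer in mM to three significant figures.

Nernst: E = (61.6/1) · log₁₀([out]/[in]), so log₁₀([out]/[in]) = -71.0 × 1 / 61.6 = -1.1526.
[out]/[in] = 10^(-1.1526) = 0.07037.
[in] = 7.75 / 0.07037 = 110.1 mM.

110 mM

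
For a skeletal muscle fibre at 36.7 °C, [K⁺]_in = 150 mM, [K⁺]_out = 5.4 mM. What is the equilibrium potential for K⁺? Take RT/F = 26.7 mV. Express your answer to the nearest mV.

E = (26.7/z) · ln([K⁺]_out/[K⁺]_in) with z = +1.
= (26.7/1) · ln(5.4/150) = 26.70 · ln(0.036)
= 26.70 · (-3.3242) = -88.76 mV

-89 mV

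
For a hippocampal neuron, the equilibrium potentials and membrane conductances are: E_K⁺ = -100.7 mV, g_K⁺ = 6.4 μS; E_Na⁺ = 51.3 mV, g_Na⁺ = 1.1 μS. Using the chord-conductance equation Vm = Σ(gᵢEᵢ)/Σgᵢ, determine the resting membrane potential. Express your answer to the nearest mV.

-78 mV

Σ gᵢEᵢ = 6.4·(-100.7) + 1.1·(51.3) = -588.05
Σ gᵢ = 6.4 + 1.1 = 7.5
Vm = -588.05 / 7.5 = -78.41 mV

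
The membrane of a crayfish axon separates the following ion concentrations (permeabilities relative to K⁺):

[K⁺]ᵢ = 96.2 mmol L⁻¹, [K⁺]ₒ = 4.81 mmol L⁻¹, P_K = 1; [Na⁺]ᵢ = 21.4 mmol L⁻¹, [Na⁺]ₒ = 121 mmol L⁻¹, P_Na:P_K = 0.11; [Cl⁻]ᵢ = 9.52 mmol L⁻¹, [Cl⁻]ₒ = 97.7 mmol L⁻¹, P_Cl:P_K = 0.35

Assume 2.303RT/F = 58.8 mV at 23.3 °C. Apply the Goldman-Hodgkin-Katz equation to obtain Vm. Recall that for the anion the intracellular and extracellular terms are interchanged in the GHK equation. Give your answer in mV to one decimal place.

Vm = 58.8 · log₁₀[(Σ P·[cation]ₒ + Σ P·[anion]ᵢ) / (Σ P·[cation]ᵢ + Σ P·[anion]ₒ)]
Numerator = 1×4.81 + 0.11×121 + 0.35×9.52 = 21.45
Denominator = 1×96.2 + 0.11×21.4 + 0.35×97.7 = 132.7
Vm = 58.8 · log₁₀(0.1616) = 58.8 × (-0.7916) = -46.54 mV

-46.5 mV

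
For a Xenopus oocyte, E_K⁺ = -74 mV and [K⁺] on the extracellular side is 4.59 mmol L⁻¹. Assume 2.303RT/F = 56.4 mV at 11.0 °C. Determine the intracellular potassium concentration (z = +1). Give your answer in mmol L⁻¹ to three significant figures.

Nernst: E = (56.4/1) · log₁₀([out]/[in]), so log₁₀([out]/[in]) = -74.0 × 1 / 56.4 = -1.3121.
[out]/[in] = 10^(-1.3121) = 0.04875.
[in] = 4.59 / 0.04875 = 94.16 mmol L⁻¹.

94.2 mmol L⁻¹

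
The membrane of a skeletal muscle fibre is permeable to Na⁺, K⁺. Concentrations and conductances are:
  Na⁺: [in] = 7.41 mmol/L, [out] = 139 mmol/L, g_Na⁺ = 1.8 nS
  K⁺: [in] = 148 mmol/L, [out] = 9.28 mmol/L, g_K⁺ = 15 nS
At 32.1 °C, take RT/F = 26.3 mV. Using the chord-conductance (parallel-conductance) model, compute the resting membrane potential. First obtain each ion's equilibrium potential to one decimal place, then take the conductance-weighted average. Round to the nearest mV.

E_Na⁺ = (26.3/1)·ln(139/7.41) = 77.1 mV
E_K⁺ = (26.3/1)·ln(9.28/148) = -72.8 mV
Vm = (Σ gᵢEᵢ)/(Σ gᵢ) = (1.8·77.1 + 15·-72.8) / (1.8 + 15)
= -953.22 / 16.8 = -56.74 mV

-57 mV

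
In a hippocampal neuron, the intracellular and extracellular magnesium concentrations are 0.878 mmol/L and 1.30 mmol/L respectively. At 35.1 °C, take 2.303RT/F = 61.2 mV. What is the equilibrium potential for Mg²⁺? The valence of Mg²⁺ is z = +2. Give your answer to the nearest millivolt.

5 mV

E = (61.2/z) · log₁₀([Mg²⁺]_out/[Mg²⁺]_in) with z = +2.
= (61.2/2) · log₁₀(1.30/0.878) = 30.60 · log₁₀(1.481)
= 30.60 · (0.1704) = 5.22 mV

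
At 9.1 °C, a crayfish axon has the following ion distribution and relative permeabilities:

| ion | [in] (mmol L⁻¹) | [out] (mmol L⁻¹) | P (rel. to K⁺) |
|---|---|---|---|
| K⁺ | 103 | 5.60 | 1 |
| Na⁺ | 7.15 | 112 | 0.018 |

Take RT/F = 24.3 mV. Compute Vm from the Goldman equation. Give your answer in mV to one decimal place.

-63.3 mV

Vm = 24.3 · ln[(Σ P·[cation]ₒ + Σ P·[anion]ᵢ) / (Σ P·[cation]ᵢ + Σ P·[anion]ₒ)]
Numerator = 1×5.60 + 0.018×112 = 7.616
Denominator = 1×103 + 0.018×7.15 = 103.1
Vm = 24.3 · ln(0.073849) = 24.3 × (-2.6057) = -63.32 mV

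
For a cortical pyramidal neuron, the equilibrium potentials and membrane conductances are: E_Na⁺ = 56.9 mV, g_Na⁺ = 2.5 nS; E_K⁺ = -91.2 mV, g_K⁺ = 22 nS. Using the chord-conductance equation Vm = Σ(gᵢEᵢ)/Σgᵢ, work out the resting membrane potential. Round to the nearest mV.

Σ gᵢEᵢ = 2.5·(56.9) + 22·(-91.2) = -1864.15
Σ gᵢ = 2.5 + 22 = 24.5
Vm = -1864.15 / 24.5 = -76.09 mV

-76 mV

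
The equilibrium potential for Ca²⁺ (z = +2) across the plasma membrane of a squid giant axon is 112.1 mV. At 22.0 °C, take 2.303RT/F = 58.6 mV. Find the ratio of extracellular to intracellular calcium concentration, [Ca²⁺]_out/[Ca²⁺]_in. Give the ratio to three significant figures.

log₁₀([out]/[in]) = E·z/(58.6) = 112.1 × 2 / 58.6 = 3.8259
[out]/[in] = 10^(3.8259) = 6698

6700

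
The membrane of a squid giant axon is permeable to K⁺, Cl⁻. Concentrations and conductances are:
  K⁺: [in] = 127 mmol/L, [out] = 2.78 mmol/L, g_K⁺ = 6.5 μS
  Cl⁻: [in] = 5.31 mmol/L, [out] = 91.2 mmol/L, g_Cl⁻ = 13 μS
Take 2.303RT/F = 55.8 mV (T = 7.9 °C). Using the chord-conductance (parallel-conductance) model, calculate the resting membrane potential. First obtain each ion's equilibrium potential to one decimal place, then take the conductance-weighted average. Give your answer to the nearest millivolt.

E_K⁺ = (55.8/1)·log₁₀(2.78/127) = -92.6 mV
E_Cl⁻ = (55.8/-1)·log₁₀(91.2/5.31) = -68.9 mV
Vm = (Σ gᵢEᵢ)/(Σ gᵢ) = (6.5·-92.6 + 13·-68.9) / (6.5 + 13)
= -1497.60 / 19.5 = -76.80 mV

-77 mV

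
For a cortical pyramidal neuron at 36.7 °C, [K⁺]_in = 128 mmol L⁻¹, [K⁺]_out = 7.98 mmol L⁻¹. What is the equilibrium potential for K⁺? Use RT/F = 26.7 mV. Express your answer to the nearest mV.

E = (26.7/z) · ln([K⁺]_out/[K⁺]_in) with z = +1.
= (26.7/1) · ln(7.98/128) = 26.70 · ln(0.06234)
= 26.70 · (-2.7751) = -74.09 mV

-74 mV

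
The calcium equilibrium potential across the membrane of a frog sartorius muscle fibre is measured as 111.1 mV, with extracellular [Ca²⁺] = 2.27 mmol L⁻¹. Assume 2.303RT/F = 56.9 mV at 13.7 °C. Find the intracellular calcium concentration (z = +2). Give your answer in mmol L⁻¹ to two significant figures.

0.00028 mmol L⁻¹

Nernst: E = (56.9/2) · log₁₀([out]/[in]), so log₁₀([out]/[in]) = 111.1 × 2 / 56.9 = 3.9051.
[out]/[in] = 10^(3.9051) = 8037.
[in] = 2.27 / 8037 = 0.0002824 mmol L⁻¹.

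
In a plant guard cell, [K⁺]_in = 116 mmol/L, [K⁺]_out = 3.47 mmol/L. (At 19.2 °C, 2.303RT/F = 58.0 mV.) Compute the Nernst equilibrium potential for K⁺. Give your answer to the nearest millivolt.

-88 mV

E = (58.0/z) · log₁₀([K⁺]_out/[K⁺]_in) with z = +1.
= (58.0/1) · log₁₀(3.47/116) = 58.00 · log₁₀(0.02991)
= 58.00 · (-1.5241) = -88.40 mV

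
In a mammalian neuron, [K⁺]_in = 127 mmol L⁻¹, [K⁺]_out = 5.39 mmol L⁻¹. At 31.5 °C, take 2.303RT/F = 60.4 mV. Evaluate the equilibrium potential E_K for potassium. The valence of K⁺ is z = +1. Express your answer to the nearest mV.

-83 mV

E = (60.4/z) · log₁₀([K⁺]_out/[K⁺]_in) with z = +1.
= (60.4/1) · log₁₀(5.39/127) = 60.40 · log₁₀(0.04244)
= 60.40 · (-1.3722) = -82.88 mV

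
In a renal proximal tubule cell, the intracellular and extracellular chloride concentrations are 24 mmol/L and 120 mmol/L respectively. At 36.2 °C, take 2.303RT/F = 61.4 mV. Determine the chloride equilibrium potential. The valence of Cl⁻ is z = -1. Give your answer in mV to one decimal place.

E = (61.4/z) · log₁₀([Cl⁻]_out/[Cl⁻]_in) with z = -1.
For an anion, dividing by z = -1 reverses the sign.
= (61.4/-1) · log₁₀(120/24) = -61.40 · log₁₀(5)
= -61.40 · (0.6990) = -42.92 mV

-42.9 mV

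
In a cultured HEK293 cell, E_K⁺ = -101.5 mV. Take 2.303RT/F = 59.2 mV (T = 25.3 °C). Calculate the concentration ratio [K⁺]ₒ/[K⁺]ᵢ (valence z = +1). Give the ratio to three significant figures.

log₁₀([out]/[in]) = E·z/(59.2) = -101.5 × 1 / 59.2 = -1.7145
[out]/[in] = 10^(-1.7145) = 0.0193

0.0193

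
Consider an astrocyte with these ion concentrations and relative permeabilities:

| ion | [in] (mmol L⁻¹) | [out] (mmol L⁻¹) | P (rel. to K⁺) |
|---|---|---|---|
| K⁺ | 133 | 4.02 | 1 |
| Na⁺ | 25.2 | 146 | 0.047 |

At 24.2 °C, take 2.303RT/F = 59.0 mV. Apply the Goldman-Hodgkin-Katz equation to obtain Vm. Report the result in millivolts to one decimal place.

-64.4 mV

Vm = 59.0 · log₁₀[(Σ P·[cation]ₒ + Σ P·[anion]ᵢ) / (Σ P·[cation]ᵢ + Σ P·[anion]ₒ)]
Numerator = 1×4.02 + 0.047×146 = 10.88
Denominator = 1×133 + 0.047×25.2 = 134.2
Vm = 59.0 · log₁₀(0.081097) = 59.0 × (-1.0910) = -64.37 mV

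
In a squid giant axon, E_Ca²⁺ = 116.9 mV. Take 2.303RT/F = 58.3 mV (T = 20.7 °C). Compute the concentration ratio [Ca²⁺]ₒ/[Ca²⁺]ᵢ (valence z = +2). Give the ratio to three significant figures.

log₁₀([out]/[in]) = E·z/(58.3) = 116.9 × 2 / 58.3 = 4.0103
[out]/[in] = 10^(4.0103) = 1.024e+04

10200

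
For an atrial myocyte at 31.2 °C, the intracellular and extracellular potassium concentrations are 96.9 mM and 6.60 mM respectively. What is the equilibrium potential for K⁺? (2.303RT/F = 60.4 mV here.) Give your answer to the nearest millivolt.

-70 mV

E = (60.4/z) · log₁₀([K⁺]_out/[K⁺]_in) with z = +1.
= (60.4/1) · log₁₀(6.60/96.9) = 60.40 · log₁₀(0.06811)
= 60.40 · (-1.1668) = -70.47 mV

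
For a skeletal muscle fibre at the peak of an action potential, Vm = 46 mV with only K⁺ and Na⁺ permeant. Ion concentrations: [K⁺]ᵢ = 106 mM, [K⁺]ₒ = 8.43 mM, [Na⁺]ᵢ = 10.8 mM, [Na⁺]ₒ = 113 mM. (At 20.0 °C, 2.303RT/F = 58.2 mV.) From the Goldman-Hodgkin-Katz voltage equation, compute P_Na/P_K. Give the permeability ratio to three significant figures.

13.9

Let α = P_Na/P_K. GHK: Vm = 58.2·log₁₀[(Kₒ + α·Naₒ)/(Kᵢ + α·Naᵢ)].
10^(Vm/58.2) = 10^(46.0/58.2) = 6.1713
So 6.1713·(Kᵢ + α·Naᵢ) = Kₒ + α·Naₒ → α = (6.1713·106.0 − 8.43) / (113.0 − 6.1713·10.8)
α = (654.2 − 8.43) / (113.0 − 66.65) = 645.7/46.35 = 13.93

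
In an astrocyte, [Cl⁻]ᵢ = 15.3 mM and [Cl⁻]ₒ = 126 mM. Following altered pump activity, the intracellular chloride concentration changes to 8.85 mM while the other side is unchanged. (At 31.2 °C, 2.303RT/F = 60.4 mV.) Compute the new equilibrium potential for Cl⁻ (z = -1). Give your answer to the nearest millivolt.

-70 mV

After the shift: [Cl⁻]_out = 126, [Cl⁻]_in = 8.85 mM.
E_new = (60.4/-1)·log₁₀(126/8.85) = -60.40 · (1.1534) = -69.67 mV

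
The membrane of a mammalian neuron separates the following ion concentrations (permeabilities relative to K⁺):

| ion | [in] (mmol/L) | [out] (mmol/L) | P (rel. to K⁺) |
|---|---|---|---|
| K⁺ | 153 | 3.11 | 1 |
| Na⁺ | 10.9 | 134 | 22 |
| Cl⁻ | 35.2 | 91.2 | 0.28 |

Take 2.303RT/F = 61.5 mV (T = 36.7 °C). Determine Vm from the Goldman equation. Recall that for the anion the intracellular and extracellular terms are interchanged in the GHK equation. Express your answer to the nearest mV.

52 mV

Vm = 61.5 · log₁₀[(Σ P·[cation]ₒ + Σ P·[anion]ᵢ) / (Σ P·[cation]ᵢ + Σ P·[anion]ₒ)]
Numerator = 1×3.11 + 22×134 + 0.28×35.2 = 2961
Denominator = 1×153 + 22×10.9 + 0.28×91.2 = 418.3
Vm = 61.5 · log₁₀(7.078) = 61.5 × (0.8499) = 52.27 mV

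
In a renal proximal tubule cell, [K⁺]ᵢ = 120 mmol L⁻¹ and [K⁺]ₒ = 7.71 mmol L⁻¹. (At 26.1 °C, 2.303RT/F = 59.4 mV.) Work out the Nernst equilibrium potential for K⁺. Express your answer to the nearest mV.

-71 mV

E = (59.4/z) · log₁₀([K⁺]_out/[K⁺]_in) with z = +1.
= (59.4/1) · log₁₀(7.71/120) = 59.40 · log₁₀(0.06425)
= 59.40 · (-1.1921) = -70.81 mV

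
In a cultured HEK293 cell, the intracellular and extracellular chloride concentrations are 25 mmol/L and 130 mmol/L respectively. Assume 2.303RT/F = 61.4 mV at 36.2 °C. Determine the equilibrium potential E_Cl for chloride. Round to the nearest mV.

-44 mV

E = (61.4/z) · log₁₀([Cl⁻]_out/[Cl⁻]_in) with z = -1.
For an anion, dividing by z = -1 reverses the sign.
= (61.4/-1) · log₁₀(130/25) = -61.40 · log₁₀(5.2)
= -61.40 · (0.7160) = -43.96 mV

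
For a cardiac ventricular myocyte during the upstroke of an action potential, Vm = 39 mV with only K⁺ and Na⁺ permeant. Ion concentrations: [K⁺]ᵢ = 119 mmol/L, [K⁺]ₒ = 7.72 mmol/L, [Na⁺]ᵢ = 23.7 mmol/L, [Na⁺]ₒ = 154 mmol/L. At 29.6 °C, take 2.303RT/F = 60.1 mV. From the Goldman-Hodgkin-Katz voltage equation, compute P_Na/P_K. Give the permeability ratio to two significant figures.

Let α = P_Na/P_K. GHK: Vm = 60.1·log₁₀[(Kₒ + α·Naₒ)/(Kᵢ + α·Naᵢ)].
10^(Vm/60.1) = 10^(39.0/60.1) = 4.4557
So 4.4557·(Kᵢ + α·Naᵢ) = Kₒ + α·Naₒ → α = (4.4557·119.0 − 7.72) / (154.0 − 4.4557·23.7)
α = (530.2 − 7.72) / (154.0 − 105.6) = 522.5/48.4 = 10.8

11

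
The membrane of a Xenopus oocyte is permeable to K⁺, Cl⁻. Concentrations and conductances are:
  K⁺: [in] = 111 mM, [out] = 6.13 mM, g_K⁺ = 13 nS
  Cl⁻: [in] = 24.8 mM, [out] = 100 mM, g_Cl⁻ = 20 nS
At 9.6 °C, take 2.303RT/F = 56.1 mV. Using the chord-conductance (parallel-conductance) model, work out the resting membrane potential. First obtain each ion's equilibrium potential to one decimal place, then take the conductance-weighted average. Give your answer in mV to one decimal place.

-48.4 mV

E_K⁺ = (56.1/1)·log₁₀(6.13/111) = -70.6 mV
E_Cl⁻ = (56.1/-1)·log₁₀(100/24.8) = -34.0 mV
Vm = (Σ gᵢEᵢ)/(Σ gᵢ) = (13·-70.6 + 20·-34.0) / (13 + 20)
= -1597.80 / 33 = -48.42 mV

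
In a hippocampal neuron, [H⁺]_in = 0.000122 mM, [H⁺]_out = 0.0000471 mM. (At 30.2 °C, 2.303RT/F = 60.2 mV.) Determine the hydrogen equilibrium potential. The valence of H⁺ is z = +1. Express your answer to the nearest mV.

-25 mV

E = (60.2/z) · log₁₀([H⁺]_out/[H⁺]_in) with z = +1.
= (60.2/1) · log₁₀(0.0000471/0.000122) = 60.20 · log₁₀(0.3861)
= 60.20 · (-0.4133) = -24.88 mV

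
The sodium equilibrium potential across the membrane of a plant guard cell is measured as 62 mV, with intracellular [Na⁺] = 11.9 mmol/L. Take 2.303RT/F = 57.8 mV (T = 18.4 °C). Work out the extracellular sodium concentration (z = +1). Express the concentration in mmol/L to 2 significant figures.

Nernst: E = (57.8/1) · log₁₀([out]/[in]), so log₁₀([out]/[in]) = 62.0 × 1 / 57.8 = 1.0727.
[out]/[in] = 10^(1.0727) = 11.82.
[out] = 11.82 × 11.9 = 140.7 mmol/L.

140 mmol/L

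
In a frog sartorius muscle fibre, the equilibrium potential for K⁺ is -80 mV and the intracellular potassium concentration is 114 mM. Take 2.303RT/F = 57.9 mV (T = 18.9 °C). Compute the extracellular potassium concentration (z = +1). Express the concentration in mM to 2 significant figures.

4.7 mM

Nernst: E = (57.9/1) · log₁₀([out]/[in]), so log₁₀([out]/[in]) = -80.0 × 1 / 57.9 = -1.3817.
[out]/[in] = 10^(-1.3817) = 0.04152.
[out] = 0.04152 × 114 = 4.734 mM.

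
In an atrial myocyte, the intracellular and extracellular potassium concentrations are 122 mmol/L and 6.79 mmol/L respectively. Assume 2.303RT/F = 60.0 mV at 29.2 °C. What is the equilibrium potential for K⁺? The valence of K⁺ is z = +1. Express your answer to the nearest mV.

E = (60.0/z) · log₁₀([K⁺]_out/[K⁺]_in) with z = +1.
= (60.0/1) · log₁₀(6.79/122) = 60.00 · log₁₀(0.05566)
= 60.00 · (-1.2545) = -75.27 mV

-75 mV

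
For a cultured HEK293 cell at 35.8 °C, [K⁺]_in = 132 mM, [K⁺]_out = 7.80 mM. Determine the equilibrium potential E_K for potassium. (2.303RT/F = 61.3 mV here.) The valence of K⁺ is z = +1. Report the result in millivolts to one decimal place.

-75.3 mV

E = (61.3/z) · log₁₀([K⁺]_out/[K⁺]_in) with z = +1.
= (61.3/1) · log₁₀(7.80/132) = 61.30 · log₁₀(0.05909)
= 61.30 · (-1.2285) = -75.31 mV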